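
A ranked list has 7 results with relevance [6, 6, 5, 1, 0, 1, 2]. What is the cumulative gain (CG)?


Cumulative Gain = sum of relevance scores
Position 1: rel=6, running sum=6
Position 2: rel=6, running sum=12
Position 3: rel=5, running sum=17
Position 4: rel=1, running sum=18
Position 5: rel=0, running sum=18
Position 6: rel=1, running sum=19
Position 7: rel=2, running sum=21
CG = 21

21


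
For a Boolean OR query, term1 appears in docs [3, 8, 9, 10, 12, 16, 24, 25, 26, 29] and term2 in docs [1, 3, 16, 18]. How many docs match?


Boolean OR: find union of posting lists
term1 docs: [3, 8, 9, 10, 12, 16, 24, 25, 26, 29]
term2 docs: [1, 3, 16, 18]
Union: [1, 3, 8, 9, 10, 12, 16, 18, 24, 25, 26, 29]
|union| = 12

12


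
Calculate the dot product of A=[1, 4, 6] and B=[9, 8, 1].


Dot product = sum of element-wise products
A[0]*B[0] = 1*9 = 9
A[1]*B[1] = 4*8 = 32
A[2]*B[2] = 6*1 = 6
Sum = 9 + 32 + 6 = 47

47


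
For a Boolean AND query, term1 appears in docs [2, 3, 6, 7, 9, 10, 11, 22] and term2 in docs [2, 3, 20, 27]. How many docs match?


Boolean AND: find intersection of posting lists
term1 docs: [2, 3, 6, 7, 9, 10, 11, 22]
term2 docs: [2, 3, 20, 27]
Intersection: [2, 3]
|intersection| = 2

2


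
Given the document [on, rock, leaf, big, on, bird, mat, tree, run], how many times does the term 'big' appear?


Document has 9 words
Scanning for 'big':
Found at positions: [3]
Count = 1

1


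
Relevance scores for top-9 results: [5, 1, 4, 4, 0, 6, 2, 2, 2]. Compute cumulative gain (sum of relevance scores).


Cumulative Gain = sum of relevance scores
Position 1: rel=5, running sum=5
Position 2: rel=1, running sum=6
Position 3: rel=4, running sum=10
Position 4: rel=4, running sum=14
Position 5: rel=0, running sum=14
Position 6: rel=6, running sum=20
Position 7: rel=2, running sum=22
Position 8: rel=2, running sum=24
Position 9: rel=2, running sum=26
CG = 26

26


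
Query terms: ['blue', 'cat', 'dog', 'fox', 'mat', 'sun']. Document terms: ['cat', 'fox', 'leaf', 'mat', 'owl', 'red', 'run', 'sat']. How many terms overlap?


Query terms: ['blue', 'cat', 'dog', 'fox', 'mat', 'sun']
Document terms: ['cat', 'fox', 'leaf', 'mat', 'owl', 'red', 'run', 'sat']
Common terms: ['cat', 'fox', 'mat']
Overlap count = 3

3


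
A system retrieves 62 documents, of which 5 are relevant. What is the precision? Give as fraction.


Precision = relevant_retrieved / total_retrieved
= 5 / 62
= 5 / (5 + 57)
= 5/62

5/62


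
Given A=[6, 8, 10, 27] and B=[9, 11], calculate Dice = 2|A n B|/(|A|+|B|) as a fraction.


A intersect B = []
|A intersect B| = 0
|A| = 4, |B| = 2
Dice = 2*0 / (4+2)
= 0 / 6 = 0

0


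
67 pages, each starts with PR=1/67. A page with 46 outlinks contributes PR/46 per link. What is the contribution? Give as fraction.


Initial PR = 1/67 = 1/67
Outlinks = 46
Contribution per link = PR / outlinks
= 1/67 / 46
= 1/3082

1/3082


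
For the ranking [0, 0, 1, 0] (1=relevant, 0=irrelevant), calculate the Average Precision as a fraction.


Computing P@k for each relevant position:
Position 1: not relevant
Position 2: not relevant
Position 3: relevant, P@3 = 1/3 = 1/3
Position 4: not relevant
Sum of P@k = 1/3 = 1/3
AP = 1/3 / 1 = 1/3

1/3


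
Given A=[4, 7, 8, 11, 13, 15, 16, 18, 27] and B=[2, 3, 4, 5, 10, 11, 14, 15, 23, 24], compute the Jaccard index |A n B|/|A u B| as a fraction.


A intersect B = [4, 11, 15]
|A intersect B| = 3
A union B = [2, 3, 4, 5, 7, 8, 10, 11, 13, 14, 15, 16, 18, 23, 24, 27]
|A union B| = 16
Jaccard = 3/16 = 3/16

3/16


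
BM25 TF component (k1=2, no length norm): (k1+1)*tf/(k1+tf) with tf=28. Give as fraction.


BM25 TF component = (k1+1)*tf / (k1+tf)
k1 = 2, tf = 28
Numerator = (2+1)*28 = 84
Denominator = 2 + 28 = 30
= 84/30 = 14/5

14/5


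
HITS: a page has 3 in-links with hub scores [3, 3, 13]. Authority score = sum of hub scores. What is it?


Authority = sum of hub scores of in-linkers
In-link 1: hub score = 3
In-link 2: hub score = 3
In-link 3: hub score = 13
Authority = 3 + 3 + 13 = 19

19


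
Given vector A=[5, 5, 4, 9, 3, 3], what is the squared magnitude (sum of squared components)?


|A|^2 = sum of squared components
A[0]^2 = 5^2 = 25
A[1]^2 = 5^2 = 25
A[2]^2 = 4^2 = 16
A[3]^2 = 9^2 = 81
A[4]^2 = 3^2 = 9
A[5]^2 = 3^2 = 9
Sum = 25 + 25 + 16 + 81 + 9 + 9 = 165

165


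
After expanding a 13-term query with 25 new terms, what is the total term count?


Original terms: 13
Expansion terms: 25
Total = 13 + 25 = 38

38


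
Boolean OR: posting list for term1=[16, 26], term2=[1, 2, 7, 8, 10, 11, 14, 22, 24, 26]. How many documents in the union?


Boolean OR: find union of posting lists
term1 docs: [16, 26]
term2 docs: [1, 2, 7, 8, 10, 11, 14, 22, 24, 26]
Union: [1, 2, 7, 8, 10, 11, 14, 16, 22, 24, 26]
|union| = 11

11


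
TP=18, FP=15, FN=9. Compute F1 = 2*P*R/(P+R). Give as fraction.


F1 = 2 * P * R / (P + R)
P = TP/(TP+FP) = 18/33 = 6/11
R = TP/(TP+FN) = 18/27 = 2/3
2 * P * R = 2 * 6/11 * 2/3 = 8/11
P + R = 6/11 + 2/3 = 40/33
F1 = 8/11 / 40/33 = 3/5

3/5


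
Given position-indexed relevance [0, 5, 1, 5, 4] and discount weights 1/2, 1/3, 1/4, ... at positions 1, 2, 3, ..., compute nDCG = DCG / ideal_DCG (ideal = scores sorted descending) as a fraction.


Position discount weights w_i = 1/(i+1) for i=1..5:
Weights = [1/2, 1/3, 1/4, 1/5, 1/6]
Actual relevance: [0, 5, 1, 5, 4]
DCG = 0/2 + 5/3 + 1/4 + 5/5 + 4/6 = 43/12
Ideal relevance (sorted desc): [5, 5, 4, 1, 0]
Ideal DCG = 5/2 + 5/3 + 4/4 + 1/5 + 0/6 = 161/30
nDCG = DCG / ideal_DCG = 43/12 / 161/30 = 215/322

215/322


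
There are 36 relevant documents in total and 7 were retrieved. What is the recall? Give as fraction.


Recall = retrieved_relevant / total_relevant
= 7 / 36
= 7 / (7 + 29)
= 7/36

7/36


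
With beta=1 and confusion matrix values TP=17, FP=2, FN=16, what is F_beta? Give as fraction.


P = TP/(TP+FP) = 17/19 = 17/19
R = TP/(TP+FN) = 17/33 = 17/33
beta^2 = 1^2 = 1
(1 + beta^2) = 2
Numerator = (1+beta^2)*P*R = 578/627
Denominator = beta^2*P + R = 17/19 + 17/33 = 884/627
F_beta = 17/26

17/26


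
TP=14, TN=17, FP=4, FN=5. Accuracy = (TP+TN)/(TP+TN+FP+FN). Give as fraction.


Accuracy = (TP + TN) / (TP + TN + FP + FN)
TP + TN = 14 + 17 = 31
Total = 14 + 17 + 4 + 5 = 40
Accuracy = 31 / 40 = 31/40

31/40


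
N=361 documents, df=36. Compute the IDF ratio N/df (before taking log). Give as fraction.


IDF ratio = N / df
= 361 / 36
= 361/36

361/36


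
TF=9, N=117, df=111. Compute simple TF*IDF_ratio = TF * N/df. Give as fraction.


TF * (N/df)
= 9 * (117/111)
= 9 * 39/37
= 351/37

351/37


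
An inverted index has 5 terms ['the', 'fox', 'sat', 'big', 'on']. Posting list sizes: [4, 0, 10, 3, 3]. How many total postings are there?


Summing posting list sizes:
'the': 4 postings
'fox': 0 postings
'sat': 10 postings
'big': 3 postings
'on': 3 postings
Total = 4 + 0 + 10 + 3 + 3 = 20

20


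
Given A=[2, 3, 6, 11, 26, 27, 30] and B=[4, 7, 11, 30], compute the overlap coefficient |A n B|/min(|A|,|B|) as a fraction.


A intersect B = [11, 30]
|A intersect B| = 2
min(|A|, |B|) = min(7, 4) = 4
Overlap = 2 / 4 = 1/2

1/2


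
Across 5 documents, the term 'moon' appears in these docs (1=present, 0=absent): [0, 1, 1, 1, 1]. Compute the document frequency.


Checking each document for 'moon':
Doc 1: absent
Doc 2: present
Doc 3: present
Doc 4: present
Doc 5: present
df = sum of presences = 0 + 1 + 1 + 1 + 1 = 4

4


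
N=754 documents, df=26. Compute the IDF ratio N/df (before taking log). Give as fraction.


IDF ratio = N / df
= 754 / 26
= 29

29


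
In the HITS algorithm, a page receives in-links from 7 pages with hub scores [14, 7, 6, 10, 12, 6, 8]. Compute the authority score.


Authority = sum of hub scores of in-linkers
In-link 1: hub score = 14
In-link 2: hub score = 7
In-link 3: hub score = 6
In-link 4: hub score = 10
In-link 5: hub score = 12
In-link 6: hub score = 6
In-link 7: hub score = 8
Authority = 14 + 7 + 6 + 10 + 12 + 6 + 8 = 63

63


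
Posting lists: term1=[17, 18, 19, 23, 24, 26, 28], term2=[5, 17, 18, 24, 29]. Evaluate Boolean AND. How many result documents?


Boolean AND: find intersection of posting lists
term1 docs: [17, 18, 19, 23, 24, 26, 28]
term2 docs: [5, 17, 18, 24, 29]
Intersection: [17, 18, 24]
|intersection| = 3

3


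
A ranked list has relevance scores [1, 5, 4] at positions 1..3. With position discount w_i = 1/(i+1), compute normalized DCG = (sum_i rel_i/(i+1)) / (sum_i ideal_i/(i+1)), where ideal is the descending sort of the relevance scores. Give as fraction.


Position discount weights w_i = 1/(i+1) for i=1..3:
Weights = [1/2, 1/3, 1/4]
Actual relevance: [1, 5, 4]
DCG = 1/2 + 5/3 + 4/4 = 19/6
Ideal relevance (sorted desc): [5, 4, 1]
Ideal DCG = 5/2 + 4/3 + 1/4 = 49/12
nDCG = DCG / ideal_DCG = 19/6 / 49/12 = 38/49

38/49


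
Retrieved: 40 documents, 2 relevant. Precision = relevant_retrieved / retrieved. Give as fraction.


Precision = relevant_retrieved / total_retrieved
= 2 / 40
= 2 / (2 + 38)
= 1/20

1/20


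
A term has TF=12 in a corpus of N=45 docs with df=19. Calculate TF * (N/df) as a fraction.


TF * (N/df)
= 12 * (45/19)
= 12 * 45/19
= 540/19

540/19


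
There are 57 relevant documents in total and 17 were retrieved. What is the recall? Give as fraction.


Recall = retrieved_relevant / total_relevant
= 17 / 57
= 17 / (17 + 40)
= 17/57

17/57


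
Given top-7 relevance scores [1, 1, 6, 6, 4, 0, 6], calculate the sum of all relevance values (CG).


Cumulative Gain = sum of relevance scores
Position 1: rel=1, running sum=1
Position 2: rel=1, running sum=2
Position 3: rel=6, running sum=8
Position 4: rel=6, running sum=14
Position 5: rel=4, running sum=18
Position 6: rel=0, running sum=18
Position 7: rel=6, running sum=24
CG = 24

24


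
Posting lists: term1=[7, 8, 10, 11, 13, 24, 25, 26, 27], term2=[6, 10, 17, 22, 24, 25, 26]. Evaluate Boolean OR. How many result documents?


Boolean OR: find union of posting lists
term1 docs: [7, 8, 10, 11, 13, 24, 25, 26, 27]
term2 docs: [6, 10, 17, 22, 24, 25, 26]
Union: [6, 7, 8, 10, 11, 13, 17, 22, 24, 25, 26, 27]
|union| = 12

12


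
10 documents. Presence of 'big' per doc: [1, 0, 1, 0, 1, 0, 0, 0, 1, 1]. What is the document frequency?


Checking each document for 'big':
Doc 1: present
Doc 2: absent
Doc 3: present
Doc 4: absent
Doc 5: present
Doc 6: absent
Doc 7: absent
Doc 8: absent
Doc 9: present
Doc 10: present
df = sum of presences = 1 + 0 + 1 + 0 + 1 + 0 + 0 + 0 + 1 + 1 = 5

5


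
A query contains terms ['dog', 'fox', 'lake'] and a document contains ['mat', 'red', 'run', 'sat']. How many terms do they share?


Query terms: ['dog', 'fox', 'lake']
Document terms: ['mat', 'red', 'run', 'sat']
Common terms: []
Overlap count = 0

0


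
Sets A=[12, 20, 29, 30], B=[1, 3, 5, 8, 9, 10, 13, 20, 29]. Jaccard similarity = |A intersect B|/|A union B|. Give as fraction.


A intersect B = [20, 29]
|A intersect B| = 2
A union B = [1, 3, 5, 8, 9, 10, 12, 13, 20, 29, 30]
|A union B| = 11
Jaccard = 2/11 = 2/11

2/11


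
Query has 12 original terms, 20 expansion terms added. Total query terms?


Original terms: 12
Expansion terms: 20
Total = 12 + 20 = 32

32


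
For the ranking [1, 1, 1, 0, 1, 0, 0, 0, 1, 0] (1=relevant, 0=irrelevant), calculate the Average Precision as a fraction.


Computing P@k for each relevant position:
Position 1: relevant, P@1 = 1/1 = 1
Position 2: relevant, P@2 = 2/2 = 1
Position 3: relevant, P@3 = 3/3 = 1
Position 4: not relevant
Position 5: relevant, P@5 = 4/5 = 4/5
Position 6: not relevant
Position 7: not relevant
Position 8: not relevant
Position 9: relevant, P@9 = 5/9 = 5/9
Position 10: not relevant
Sum of P@k = 1 + 1 + 1 + 4/5 + 5/9 = 196/45
AP = 196/45 / 5 = 196/225

196/225


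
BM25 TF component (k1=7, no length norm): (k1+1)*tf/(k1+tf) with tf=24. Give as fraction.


BM25 TF component = (k1+1)*tf / (k1+tf)
k1 = 7, tf = 24
Numerator = (7+1)*24 = 192
Denominator = 7 + 24 = 31
= 192/31 = 192/31

192/31


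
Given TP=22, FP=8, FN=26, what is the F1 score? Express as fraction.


F1 = 2 * P * R / (P + R)
P = TP/(TP+FP) = 22/30 = 11/15
R = TP/(TP+FN) = 22/48 = 11/24
2 * P * R = 2 * 11/15 * 11/24 = 121/180
P + R = 11/15 + 11/24 = 143/120
F1 = 121/180 / 143/120 = 22/39

22/39


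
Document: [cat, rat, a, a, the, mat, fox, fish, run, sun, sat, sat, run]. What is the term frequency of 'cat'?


Document has 13 words
Scanning for 'cat':
Found at positions: [0]
Count = 1

1


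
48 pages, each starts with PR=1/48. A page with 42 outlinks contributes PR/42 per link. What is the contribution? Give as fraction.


Initial PR = 1/48 = 1/48
Outlinks = 42
Contribution per link = PR / outlinks
= 1/48 / 42
= 1/2016

1/2016


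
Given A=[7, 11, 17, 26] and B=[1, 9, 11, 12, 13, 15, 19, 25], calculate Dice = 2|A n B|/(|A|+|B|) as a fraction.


A intersect B = [11]
|A intersect B| = 1
|A| = 4, |B| = 8
Dice = 2*1 / (4+8)
= 2 / 12 = 1/6

1/6


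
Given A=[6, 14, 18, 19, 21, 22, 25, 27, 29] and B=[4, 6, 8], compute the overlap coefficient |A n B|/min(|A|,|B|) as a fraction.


A intersect B = [6]
|A intersect B| = 1
min(|A|, |B|) = min(9, 3) = 3
Overlap = 1 / 3 = 1/3

1/3


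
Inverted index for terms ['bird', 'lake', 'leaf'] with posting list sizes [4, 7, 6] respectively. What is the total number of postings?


Summing posting list sizes:
'bird': 4 postings
'lake': 7 postings
'leaf': 6 postings
Total = 4 + 7 + 6 = 17

17


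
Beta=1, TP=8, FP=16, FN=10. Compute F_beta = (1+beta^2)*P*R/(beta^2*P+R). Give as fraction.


P = TP/(TP+FP) = 8/24 = 1/3
R = TP/(TP+FN) = 8/18 = 4/9
beta^2 = 1^2 = 1
(1 + beta^2) = 2
Numerator = (1+beta^2)*P*R = 8/27
Denominator = beta^2*P + R = 1/3 + 4/9 = 7/9
F_beta = 8/21

8/21


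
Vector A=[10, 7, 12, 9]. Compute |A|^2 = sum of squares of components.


|A|^2 = sum of squared components
A[0]^2 = 10^2 = 100
A[1]^2 = 7^2 = 49
A[2]^2 = 12^2 = 144
A[3]^2 = 9^2 = 81
Sum = 100 + 49 + 144 + 81 = 374

374


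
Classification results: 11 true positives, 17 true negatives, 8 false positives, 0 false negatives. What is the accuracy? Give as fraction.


Accuracy = (TP + TN) / (TP + TN + FP + FN)
TP + TN = 11 + 17 = 28
Total = 11 + 17 + 8 + 0 = 36
Accuracy = 28 / 36 = 7/9

7/9


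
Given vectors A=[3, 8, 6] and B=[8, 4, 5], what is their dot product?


Dot product = sum of element-wise products
A[0]*B[0] = 3*8 = 24
A[1]*B[1] = 8*4 = 32
A[2]*B[2] = 6*5 = 30
Sum = 24 + 32 + 30 = 86

86


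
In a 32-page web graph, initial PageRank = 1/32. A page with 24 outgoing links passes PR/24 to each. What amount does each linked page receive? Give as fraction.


Initial PR = 1/32 = 1/32
Outlinks = 24
Contribution per link = PR / outlinks
= 1/32 / 24
= 1/768

1/768


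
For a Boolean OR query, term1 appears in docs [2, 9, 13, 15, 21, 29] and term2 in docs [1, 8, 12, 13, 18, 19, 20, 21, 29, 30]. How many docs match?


Boolean OR: find union of posting lists
term1 docs: [2, 9, 13, 15, 21, 29]
term2 docs: [1, 8, 12, 13, 18, 19, 20, 21, 29, 30]
Union: [1, 2, 8, 9, 12, 13, 15, 18, 19, 20, 21, 29, 30]
|union| = 13

13


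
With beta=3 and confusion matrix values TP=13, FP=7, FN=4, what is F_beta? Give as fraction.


P = TP/(TP+FP) = 13/20 = 13/20
R = TP/(TP+FN) = 13/17 = 13/17
beta^2 = 3^2 = 9
(1 + beta^2) = 10
Numerator = (1+beta^2)*P*R = 169/34
Denominator = beta^2*P + R = 117/20 + 13/17 = 2249/340
F_beta = 130/173

130/173


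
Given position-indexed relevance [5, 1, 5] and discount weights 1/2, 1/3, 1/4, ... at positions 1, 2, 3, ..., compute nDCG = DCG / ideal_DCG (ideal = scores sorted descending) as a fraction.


Position discount weights w_i = 1/(i+1) for i=1..3:
Weights = [1/2, 1/3, 1/4]
Actual relevance: [5, 1, 5]
DCG = 5/2 + 1/3 + 5/4 = 49/12
Ideal relevance (sorted desc): [5, 5, 1]
Ideal DCG = 5/2 + 5/3 + 1/4 = 53/12
nDCG = DCG / ideal_DCG = 49/12 / 53/12 = 49/53

49/53


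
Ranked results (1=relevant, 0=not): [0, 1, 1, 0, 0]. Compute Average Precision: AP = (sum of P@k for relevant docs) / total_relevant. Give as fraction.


Computing P@k for each relevant position:
Position 1: not relevant
Position 2: relevant, P@2 = 1/2 = 1/2
Position 3: relevant, P@3 = 2/3 = 2/3
Position 4: not relevant
Position 5: not relevant
Sum of P@k = 1/2 + 2/3 = 7/6
AP = 7/6 / 2 = 7/12

7/12


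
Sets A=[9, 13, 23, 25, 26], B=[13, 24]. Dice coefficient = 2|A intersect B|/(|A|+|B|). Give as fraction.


A intersect B = [13]
|A intersect B| = 1
|A| = 5, |B| = 2
Dice = 2*1 / (5+2)
= 2 / 7 = 2/7

2/7


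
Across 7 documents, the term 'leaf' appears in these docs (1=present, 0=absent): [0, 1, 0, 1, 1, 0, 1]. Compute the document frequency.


Checking each document for 'leaf':
Doc 1: absent
Doc 2: present
Doc 3: absent
Doc 4: present
Doc 5: present
Doc 6: absent
Doc 7: present
df = sum of presences = 0 + 1 + 0 + 1 + 1 + 0 + 1 = 4

4


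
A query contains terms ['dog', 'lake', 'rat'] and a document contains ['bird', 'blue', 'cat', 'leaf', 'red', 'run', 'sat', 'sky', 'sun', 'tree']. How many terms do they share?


Query terms: ['dog', 'lake', 'rat']
Document terms: ['bird', 'blue', 'cat', 'leaf', 'red', 'run', 'sat', 'sky', 'sun', 'tree']
Common terms: []
Overlap count = 0

0


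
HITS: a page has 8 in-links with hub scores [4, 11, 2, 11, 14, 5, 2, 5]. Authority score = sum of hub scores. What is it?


Authority = sum of hub scores of in-linkers
In-link 1: hub score = 4
In-link 2: hub score = 11
In-link 3: hub score = 2
In-link 4: hub score = 11
In-link 5: hub score = 14
In-link 6: hub score = 5
In-link 7: hub score = 2
In-link 8: hub score = 5
Authority = 4 + 11 + 2 + 11 + 14 + 5 + 2 + 5 = 54

54


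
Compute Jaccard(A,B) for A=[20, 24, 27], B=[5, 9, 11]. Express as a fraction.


A intersect B = []
|A intersect B| = 0
A union B = [5, 9, 11, 20, 24, 27]
|A union B| = 6
Jaccard = 0/6 = 0

0


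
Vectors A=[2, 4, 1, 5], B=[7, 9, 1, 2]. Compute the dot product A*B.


Dot product = sum of element-wise products
A[0]*B[0] = 2*7 = 14
A[1]*B[1] = 4*9 = 36
A[2]*B[2] = 1*1 = 1
A[3]*B[3] = 5*2 = 10
Sum = 14 + 36 + 1 + 10 = 61

61


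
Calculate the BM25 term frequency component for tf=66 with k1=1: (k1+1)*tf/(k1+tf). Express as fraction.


BM25 TF component = (k1+1)*tf / (k1+tf)
k1 = 1, tf = 66
Numerator = (1+1)*66 = 132
Denominator = 1 + 66 = 67
= 132/67 = 132/67

132/67


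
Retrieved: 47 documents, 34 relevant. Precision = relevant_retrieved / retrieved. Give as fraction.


Precision = relevant_retrieved / total_retrieved
= 34 / 47
= 34 / (34 + 13)
= 34/47

34/47


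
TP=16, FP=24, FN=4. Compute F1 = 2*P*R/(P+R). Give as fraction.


F1 = 2 * P * R / (P + R)
P = TP/(TP+FP) = 16/40 = 2/5
R = TP/(TP+FN) = 16/20 = 4/5
2 * P * R = 2 * 2/5 * 4/5 = 16/25
P + R = 2/5 + 4/5 = 6/5
F1 = 16/25 / 6/5 = 8/15

8/15


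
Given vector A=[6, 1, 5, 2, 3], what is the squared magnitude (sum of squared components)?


|A|^2 = sum of squared components
A[0]^2 = 6^2 = 36
A[1]^2 = 1^2 = 1
A[2]^2 = 5^2 = 25
A[3]^2 = 2^2 = 4
A[4]^2 = 3^2 = 9
Sum = 36 + 1 + 25 + 4 + 9 = 75

75


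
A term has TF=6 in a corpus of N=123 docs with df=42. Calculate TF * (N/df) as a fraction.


TF * (N/df)
= 6 * (123/42)
= 6 * 41/14
= 123/7

123/7


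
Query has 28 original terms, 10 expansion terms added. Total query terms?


Original terms: 28
Expansion terms: 10
Total = 28 + 10 = 38

38


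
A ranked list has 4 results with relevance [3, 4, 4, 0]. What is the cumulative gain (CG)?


Cumulative Gain = sum of relevance scores
Position 1: rel=3, running sum=3
Position 2: rel=4, running sum=7
Position 3: rel=4, running sum=11
Position 4: rel=0, running sum=11
CG = 11

11


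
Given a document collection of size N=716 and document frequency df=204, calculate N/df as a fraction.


IDF ratio = N / df
= 716 / 204
= 179/51

179/51


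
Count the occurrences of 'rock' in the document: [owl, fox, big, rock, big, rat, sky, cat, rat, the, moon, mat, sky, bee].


Document has 14 words
Scanning for 'rock':
Found at positions: [3]
Count = 1

1


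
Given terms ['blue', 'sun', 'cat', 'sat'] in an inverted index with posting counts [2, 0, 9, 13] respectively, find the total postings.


Summing posting list sizes:
'blue': 2 postings
'sun': 0 postings
'cat': 9 postings
'sat': 13 postings
Total = 2 + 0 + 9 + 13 = 24

24


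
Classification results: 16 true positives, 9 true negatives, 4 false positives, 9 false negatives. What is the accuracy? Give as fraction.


Accuracy = (TP + TN) / (TP + TN + FP + FN)
TP + TN = 16 + 9 = 25
Total = 16 + 9 + 4 + 9 = 38
Accuracy = 25 / 38 = 25/38

25/38


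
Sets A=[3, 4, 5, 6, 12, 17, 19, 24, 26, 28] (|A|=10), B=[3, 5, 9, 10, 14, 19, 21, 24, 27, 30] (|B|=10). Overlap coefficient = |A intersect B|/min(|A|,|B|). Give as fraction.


A intersect B = [3, 5, 19, 24]
|A intersect B| = 4
min(|A|, |B|) = min(10, 10) = 10
Overlap = 4 / 10 = 2/5

2/5


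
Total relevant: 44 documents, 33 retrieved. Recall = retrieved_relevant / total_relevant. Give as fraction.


Recall = retrieved_relevant / total_relevant
= 33 / 44
= 33 / (33 + 11)
= 3/4

3/4


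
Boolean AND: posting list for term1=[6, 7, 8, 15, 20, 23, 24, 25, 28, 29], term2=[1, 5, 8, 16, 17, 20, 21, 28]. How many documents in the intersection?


Boolean AND: find intersection of posting lists
term1 docs: [6, 7, 8, 15, 20, 23, 24, 25, 28, 29]
term2 docs: [1, 5, 8, 16, 17, 20, 21, 28]
Intersection: [8, 20, 28]
|intersection| = 3

3


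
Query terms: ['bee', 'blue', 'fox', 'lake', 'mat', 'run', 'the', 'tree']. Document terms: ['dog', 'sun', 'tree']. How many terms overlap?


Query terms: ['bee', 'blue', 'fox', 'lake', 'mat', 'run', 'the', 'tree']
Document terms: ['dog', 'sun', 'tree']
Common terms: ['tree']
Overlap count = 1

1


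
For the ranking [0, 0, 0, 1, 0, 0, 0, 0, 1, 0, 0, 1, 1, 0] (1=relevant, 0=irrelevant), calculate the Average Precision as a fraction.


Computing P@k for each relevant position:
Position 1: not relevant
Position 2: not relevant
Position 3: not relevant
Position 4: relevant, P@4 = 1/4 = 1/4
Position 5: not relevant
Position 6: not relevant
Position 7: not relevant
Position 8: not relevant
Position 9: relevant, P@9 = 2/9 = 2/9
Position 10: not relevant
Position 11: not relevant
Position 12: relevant, P@12 = 3/12 = 1/4
Position 13: relevant, P@13 = 4/13 = 4/13
Position 14: not relevant
Sum of P@k = 1/4 + 2/9 + 1/4 + 4/13 = 241/234
AP = 241/234 / 4 = 241/936

241/936


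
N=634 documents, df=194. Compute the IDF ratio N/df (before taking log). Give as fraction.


IDF ratio = N / df
= 634 / 194
= 317/97

317/97


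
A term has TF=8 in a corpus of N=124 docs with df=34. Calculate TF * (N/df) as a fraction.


TF * (N/df)
= 8 * (124/34)
= 8 * 62/17
= 496/17

496/17


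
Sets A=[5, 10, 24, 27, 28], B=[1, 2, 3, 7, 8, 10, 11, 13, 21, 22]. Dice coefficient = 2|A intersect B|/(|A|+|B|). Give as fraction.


A intersect B = [10]
|A intersect B| = 1
|A| = 5, |B| = 10
Dice = 2*1 / (5+10)
= 2 / 15 = 2/15

2/15


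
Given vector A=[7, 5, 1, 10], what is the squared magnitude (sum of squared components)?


|A|^2 = sum of squared components
A[0]^2 = 7^2 = 49
A[1]^2 = 5^2 = 25
A[2]^2 = 1^2 = 1
A[3]^2 = 10^2 = 100
Sum = 49 + 25 + 1 + 100 = 175

175


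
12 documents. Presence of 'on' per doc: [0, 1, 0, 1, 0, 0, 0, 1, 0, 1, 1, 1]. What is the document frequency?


Checking each document for 'on':
Doc 1: absent
Doc 2: present
Doc 3: absent
Doc 4: present
Doc 5: absent
Doc 6: absent
Doc 7: absent
Doc 8: present
Doc 9: absent
Doc 10: present
Doc 11: present
Doc 12: present
df = sum of presences = 0 + 1 + 0 + 1 + 0 + 0 + 0 + 1 + 0 + 1 + 1 + 1 = 6

6


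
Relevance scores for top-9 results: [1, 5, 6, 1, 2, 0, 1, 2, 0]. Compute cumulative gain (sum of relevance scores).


Cumulative Gain = sum of relevance scores
Position 1: rel=1, running sum=1
Position 2: rel=5, running sum=6
Position 3: rel=6, running sum=12
Position 4: rel=1, running sum=13
Position 5: rel=2, running sum=15
Position 6: rel=0, running sum=15
Position 7: rel=1, running sum=16
Position 8: rel=2, running sum=18
Position 9: rel=0, running sum=18
CG = 18

18


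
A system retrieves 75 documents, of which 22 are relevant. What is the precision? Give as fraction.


Precision = relevant_retrieved / total_retrieved
= 22 / 75
= 22 / (22 + 53)
= 22/75

22/75


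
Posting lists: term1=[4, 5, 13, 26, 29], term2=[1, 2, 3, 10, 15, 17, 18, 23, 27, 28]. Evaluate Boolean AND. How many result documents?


Boolean AND: find intersection of posting lists
term1 docs: [4, 5, 13, 26, 29]
term2 docs: [1, 2, 3, 10, 15, 17, 18, 23, 27, 28]
Intersection: []
|intersection| = 0

0


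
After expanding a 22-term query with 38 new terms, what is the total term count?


Original terms: 22
Expansion terms: 38
Total = 22 + 38 = 60

60


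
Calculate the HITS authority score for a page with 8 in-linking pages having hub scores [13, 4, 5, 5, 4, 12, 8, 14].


Authority = sum of hub scores of in-linkers
In-link 1: hub score = 13
In-link 2: hub score = 4
In-link 3: hub score = 5
In-link 4: hub score = 5
In-link 5: hub score = 4
In-link 6: hub score = 12
In-link 7: hub score = 8
In-link 8: hub score = 14
Authority = 13 + 4 + 5 + 5 + 4 + 12 + 8 + 14 = 65

65


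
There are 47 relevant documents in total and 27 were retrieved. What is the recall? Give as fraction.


Recall = retrieved_relevant / total_relevant
= 27 / 47
= 27 / (27 + 20)
= 27/47

27/47


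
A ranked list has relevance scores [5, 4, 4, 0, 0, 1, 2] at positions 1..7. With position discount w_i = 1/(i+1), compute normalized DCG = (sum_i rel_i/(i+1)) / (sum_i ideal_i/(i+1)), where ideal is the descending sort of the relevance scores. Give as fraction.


Position discount weights w_i = 1/(i+1) for i=1..7:
Weights = [1/2, 1/3, 1/4, 1/5, 1/6, 1/7, 1/8]
Actual relevance: [5, 4, 4, 0, 0, 1, 2]
DCG = 5/2 + 4/3 + 4/4 + 0/5 + 0/6 + 1/7 + 2/8 = 439/84
Ideal relevance (sorted desc): [5, 4, 4, 2, 1, 0, 0]
Ideal DCG = 5/2 + 4/3 + 4/4 + 2/5 + 1/6 + 0/7 + 0/8 = 27/5
nDCG = DCG / ideal_DCG = 439/84 / 27/5 = 2195/2268

2195/2268


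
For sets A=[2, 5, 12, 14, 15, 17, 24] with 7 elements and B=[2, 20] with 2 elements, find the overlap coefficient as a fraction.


A intersect B = [2]
|A intersect B| = 1
min(|A|, |B|) = min(7, 2) = 2
Overlap = 1 / 2 = 1/2

1/2


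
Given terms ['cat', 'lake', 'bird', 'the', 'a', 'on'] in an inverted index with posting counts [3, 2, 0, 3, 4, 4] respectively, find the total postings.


Summing posting list sizes:
'cat': 3 postings
'lake': 2 postings
'bird': 0 postings
'the': 3 postings
'a': 4 postings
'on': 4 postings
Total = 3 + 2 + 0 + 3 + 4 + 4 = 16

16


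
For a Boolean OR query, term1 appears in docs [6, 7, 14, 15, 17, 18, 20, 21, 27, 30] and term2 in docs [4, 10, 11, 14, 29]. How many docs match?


Boolean OR: find union of posting lists
term1 docs: [6, 7, 14, 15, 17, 18, 20, 21, 27, 30]
term2 docs: [4, 10, 11, 14, 29]
Union: [4, 6, 7, 10, 11, 14, 15, 17, 18, 20, 21, 27, 29, 30]
|union| = 14

14


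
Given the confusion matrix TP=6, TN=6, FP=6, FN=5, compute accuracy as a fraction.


Accuracy = (TP + TN) / (TP + TN + FP + FN)
TP + TN = 6 + 6 = 12
Total = 6 + 6 + 6 + 5 = 23
Accuracy = 12 / 23 = 12/23

12/23


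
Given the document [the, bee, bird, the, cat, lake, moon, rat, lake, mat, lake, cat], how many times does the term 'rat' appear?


Document has 12 words
Scanning for 'rat':
Found at positions: [7]
Count = 1

1


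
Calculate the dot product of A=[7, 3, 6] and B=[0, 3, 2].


Dot product = sum of element-wise products
A[0]*B[0] = 7*0 = 0
A[1]*B[1] = 3*3 = 9
A[2]*B[2] = 6*2 = 12
Sum = 0 + 9 + 12 = 21

21


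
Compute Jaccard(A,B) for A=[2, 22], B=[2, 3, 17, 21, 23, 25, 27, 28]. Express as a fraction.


A intersect B = [2]
|A intersect B| = 1
A union B = [2, 3, 17, 21, 22, 23, 25, 27, 28]
|A union B| = 9
Jaccard = 1/9 = 1/9

1/9


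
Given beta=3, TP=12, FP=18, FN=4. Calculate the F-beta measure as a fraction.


P = TP/(TP+FP) = 12/30 = 2/5
R = TP/(TP+FN) = 12/16 = 3/4
beta^2 = 3^2 = 9
(1 + beta^2) = 10
Numerator = (1+beta^2)*P*R = 3
Denominator = beta^2*P + R = 18/5 + 3/4 = 87/20
F_beta = 20/29

20/29


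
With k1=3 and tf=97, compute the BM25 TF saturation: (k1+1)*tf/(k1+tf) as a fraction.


BM25 TF component = (k1+1)*tf / (k1+tf)
k1 = 3, tf = 97
Numerator = (3+1)*97 = 388
Denominator = 3 + 97 = 100
= 388/100 = 97/25

97/25


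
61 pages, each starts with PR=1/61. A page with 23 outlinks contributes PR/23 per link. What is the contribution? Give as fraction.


Initial PR = 1/61 = 1/61
Outlinks = 23
Contribution per link = PR / outlinks
= 1/61 / 23
= 1/1403

1/1403


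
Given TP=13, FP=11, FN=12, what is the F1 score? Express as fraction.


F1 = 2 * P * R / (P + R)
P = TP/(TP+FP) = 13/24 = 13/24
R = TP/(TP+FN) = 13/25 = 13/25
2 * P * R = 2 * 13/24 * 13/25 = 169/300
P + R = 13/24 + 13/25 = 637/600
F1 = 169/300 / 637/600 = 26/49

26/49


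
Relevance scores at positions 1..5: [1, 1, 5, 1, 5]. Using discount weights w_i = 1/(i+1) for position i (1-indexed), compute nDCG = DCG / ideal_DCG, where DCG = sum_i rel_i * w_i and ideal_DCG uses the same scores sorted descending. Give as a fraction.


Position discount weights w_i = 1/(i+1) for i=1..5:
Weights = [1/2, 1/3, 1/4, 1/5, 1/6]
Actual relevance: [1, 1, 5, 1, 5]
DCG = 1/2 + 1/3 + 5/4 + 1/5 + 5/6 = 187/60
Ideal relevance (sorted desc): [5, 5, 1, 1, 1]
Ideal DCG = 5/2 + 5/3 + 1/4 + 1/5 + 1/6 = 287/60
nDCG = DCG / ideal_DCG = 187/60 / 287/60 = 187/287

187/287


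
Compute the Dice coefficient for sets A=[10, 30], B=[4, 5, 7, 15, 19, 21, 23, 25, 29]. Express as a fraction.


A intersect B = []
|A intersect B| = 0
|A| = 2, |B| = 9
Dice = 2*0 / (2+9)
= 0 / 11 = 0

0


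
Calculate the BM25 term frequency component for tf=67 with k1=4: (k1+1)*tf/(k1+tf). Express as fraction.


BM25 TF component = (k1+1)*tf / (k1+tf)
k1 = 4, tf = 67
Numerator = (4+1)*67 = 335
Denominator = 4 + 67 = 71
= 335/71 = 335/71

335/71


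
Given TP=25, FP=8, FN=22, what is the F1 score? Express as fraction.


F1 = 2 * P * R / (P + R)
P = TP/(TP+FP) = 25/33 = 25/33
R = TP/(TP+FN) = 25/47 = 25/47
2 * P * R = 2 * 25/33 * 25/47 = 1250/1551
P + R = 25/33 + 25/47 = 2000/1551
F1 = 1250/1551 / 2000/1551 = 5/8

5/8


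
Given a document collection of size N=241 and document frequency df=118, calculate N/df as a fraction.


IDF ratio = N / df
= 241 / 118
= 241/118

241/118


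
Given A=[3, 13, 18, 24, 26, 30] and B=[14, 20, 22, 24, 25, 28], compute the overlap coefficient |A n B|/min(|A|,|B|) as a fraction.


A intersect B = [24]
|A intersect B| = 1
min(|A|, |B|) = min(6, 6) = 6
Overlap = 1 / 6 = 1/6

1/6


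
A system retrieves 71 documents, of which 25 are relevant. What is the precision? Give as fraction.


Precision = relevant_retrieved / total_retrieved
= 25 / 71
= 25 / (25 + 46)
= 25/71

25/71


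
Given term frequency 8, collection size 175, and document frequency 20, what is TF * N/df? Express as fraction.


TF * (N/df)
= 8 * (175/20)
= 8 * 35/4
= 70

70


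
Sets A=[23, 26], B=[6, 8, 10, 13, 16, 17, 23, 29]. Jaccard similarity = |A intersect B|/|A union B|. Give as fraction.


A intersect B = [23]
|A intersect B| = 1
A union B = [6, 8, 10, 13, 16, 17, 23, 26, 29]
|A union B| = 9
Jaccard = 1/9 = 1/9

1/9


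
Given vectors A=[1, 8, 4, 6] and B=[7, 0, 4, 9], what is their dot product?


Dot product = sum of element-wise products
A[0]*B[0] = 1*7 = 7
A[1]*B[1] = 8*0 = 0
A[2]*B[2] = 4*4 = 16
A[3]*B[3] = 6*9 = 54
Sum = 7 + 0 + 16 + 54 = 77

77


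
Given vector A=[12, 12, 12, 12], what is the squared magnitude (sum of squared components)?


|A|^2 = sum of squared components
A[0]^2 = 12^2 = 144
A[1]^2 = 12^2 = 144
A[2]^2 = 12^2 = 144
A[3]^2 = 12^2 = 144
Sum = 144 + 144 + 144 + 144 = 576

576


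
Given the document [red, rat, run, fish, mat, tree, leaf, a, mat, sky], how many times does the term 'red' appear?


Document has 10 words
Scanning for 'red':
Found at positions: [0]
Count = 1

1


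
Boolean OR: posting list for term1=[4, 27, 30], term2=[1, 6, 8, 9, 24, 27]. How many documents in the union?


Boolean OR: find union of posting lists
term1 docs: [4, 27, 30]
term2 docs: [1, 6, 8, 9, 24, 27]
Union: [1, 4, 6, 8, 9, 24, 27, 30]
|union| = 8

8


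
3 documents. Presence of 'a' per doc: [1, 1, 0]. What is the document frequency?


Checking each document for 'a':
Doc 1: present
Doc 2: present
Doc 3: absent
df = sum of presences = 1 + 1 + 0 = 2

2


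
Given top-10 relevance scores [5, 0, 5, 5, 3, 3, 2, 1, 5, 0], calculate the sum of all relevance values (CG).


Cumulative Gain = sum of relevance scores
Position 1: rel=5, running sum=5
Position 2: rel=0, running sum=5
Position 3: rel=5, running sum=10
Position 4: rel=5, running sum=15
Position 5: rel=3, running sum=18
Position 6: rel=3, running sum=21
Position 7: rel=2, running sum=23
Position 8: rel=1, running sum=24
Position 9: rel=5, running sum=29
Position 10: rel=0, running sum=29
CG = 29

29


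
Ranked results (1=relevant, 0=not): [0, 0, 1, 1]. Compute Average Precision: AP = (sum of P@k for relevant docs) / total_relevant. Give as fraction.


Computing P@k for each relevant position:
Position 1: not relevant
Position 2: not relevant
Position 3: relevant, P@3 = 1/3 = 1/3
Position 4: relevant, P@4 = 2/4 = 1/2
Sum of P@k = 1/3 + 1/2 = 5/6
AP = 5/6 / 2 = 5/12

5/12


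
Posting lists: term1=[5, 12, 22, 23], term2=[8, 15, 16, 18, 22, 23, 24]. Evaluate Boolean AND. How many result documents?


Boolean AND: find intersection of posting lists
term1 docs: [5, 12, 22, 23]
term2 docs: [8, 15, 16, 18, 22, 23, 24]
Intersection: [22, 23]
|intersection| = 2

2


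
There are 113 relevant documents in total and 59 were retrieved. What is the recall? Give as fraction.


Recall = retrieved_relevant / total_relevant
= 59 / 113
= 59 / (59 + 54)
= 59/113

59/113


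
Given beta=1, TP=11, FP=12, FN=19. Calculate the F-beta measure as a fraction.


P = TP/(TP+FP) = 11/23 = 11/23
R = TP/(TP+FN) = 11/30 = 11/30
beta^2 = 1^2 = 1
(1 + beta^2) = 2
Numerator = (1+beta^2)*P*R = 121/345
Denominator = beta^2*P + R = 11/23 + 11/30 = 583/690
F_beta = 22/53

22/53


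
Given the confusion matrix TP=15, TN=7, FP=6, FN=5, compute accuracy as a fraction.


Accuracy = (TP + TN) / (TP + TN + FP + FN)
TP + TN = 15 + 7 = 22
Total = 15 + 7 + 6 + 5 = 33
Accuracy = 22 / 33 = 2/3

2/3


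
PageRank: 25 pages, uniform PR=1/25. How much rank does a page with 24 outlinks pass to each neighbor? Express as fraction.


Initial PR = 1/25 = 1/25
Outlinks = 24
Contribution per link = PR / outlinks
= 1/25 / 24
= 1/600

1/600


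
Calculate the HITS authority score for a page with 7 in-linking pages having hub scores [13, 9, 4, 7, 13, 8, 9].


Authority = sum of hub scores of in-linkers
In-link 1: hub score = 13
In-link 2: hub score = 9
In-link 3: hub score = 4
In-link 4: hub score = 7
In-link 5: hub score = 13
In-link 6: hub score = 8
In-link 7: hub score = 9
Authority = 13 + 9 + 4 + 7 + 13 + 8 + 9 = 63

63


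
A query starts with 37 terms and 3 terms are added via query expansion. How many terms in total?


Original terms: 37
Expansion terms: 3
Total = 37 + 3 = 40

40


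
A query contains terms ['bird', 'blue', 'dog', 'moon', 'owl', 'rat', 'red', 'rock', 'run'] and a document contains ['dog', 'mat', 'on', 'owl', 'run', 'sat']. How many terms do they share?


Query terms: ['bird', 'blue', 'dog', 'moon', 'owl', 'rat', 'red', 'rock', 'run']
Document terms: ['dog', 'mat', 'on', 'owl', 'run', 'sat']
Common terms: ['dog', 'owl', 'run']
Overlap count = 3

3


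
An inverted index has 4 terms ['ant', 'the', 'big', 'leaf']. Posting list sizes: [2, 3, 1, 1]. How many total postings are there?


Summing posting list sizes:
'ant': 2 postings
'the': 3 postings
'big': 1 postings
'leaf': 1 postings
Total = 2 + 3 + 1 + 1 = 7

7


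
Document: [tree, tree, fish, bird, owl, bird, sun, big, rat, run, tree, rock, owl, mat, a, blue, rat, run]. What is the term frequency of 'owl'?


Document has 18 words
Scanning for 'owl':
Found at positions: [4, 12]
Count = 2

2


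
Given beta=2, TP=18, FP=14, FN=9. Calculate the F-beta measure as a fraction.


P = TP/(TP+FP) = 18/32 = 9/16
R = TP/(TP+FN) = 18/27 = 2/3
beta^2 = 2^2 = 4
(1 + beta^2) = 5
Numerator = (1+beta^2)*P*R = 15/8
Denominator = beta^2*P + R = 9/4 + 2/3 = 35/12
F_beta = 9/14

9/14


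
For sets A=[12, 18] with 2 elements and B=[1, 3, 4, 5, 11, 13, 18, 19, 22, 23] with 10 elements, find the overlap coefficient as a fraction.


A intersect B = [18]
|A intersect B| = 1
min(|A|, |B|) = min(2, 10) = 2
Overlap = 1 / 2 = 1/2

1/2


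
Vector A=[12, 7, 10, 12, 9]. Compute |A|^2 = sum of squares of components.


|A|^2 = sum of squared components
A[0]^2 = 12^2 = 144
A[1]^2 = 7^2 = 49
A[2]^2 = 10^2 = 100
A[3]^2 = 12^2 = 144
A[4]^2 = 9^2 = 81
Sum = 144 + 49 + 100 + 144 + 81 = 518

518


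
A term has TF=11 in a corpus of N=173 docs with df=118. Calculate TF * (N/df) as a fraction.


TF * (N/df)
= 11 * (173/118)
= 11 * 173/118
= 1903/118

1903/118


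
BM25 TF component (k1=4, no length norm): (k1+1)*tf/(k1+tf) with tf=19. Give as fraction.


BM25 TF component = (k1+1)*tf / (k1+tf)
k1 = 4, tf = 19
Numerator = (4+1)*19 = 95
Denominator = 4 + 19 = 23
= 95/23 = 95/23

95/23


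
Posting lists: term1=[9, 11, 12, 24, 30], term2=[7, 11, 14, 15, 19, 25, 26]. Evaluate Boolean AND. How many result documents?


Boolean AND: find intersection of posting lists
term1 docs: [9, 11, 12, 24, 30]
term2 docs: [7, 11, 14, 15, 19, 25, 26]
Intersection: [11]
|intersection| = 1

1


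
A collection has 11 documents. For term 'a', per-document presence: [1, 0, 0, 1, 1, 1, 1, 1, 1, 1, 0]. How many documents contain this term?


Checking each document for 'a':
Doc 1: present
Doc 2: absent
Doc 3: absent
Doc 4: present
Doc 5: present
Doc 6: present
Doc 7: present
Doc 8: present
Doc 9: present
Doc 10: present
Doc 11: absent
df = sum of presences = 1 + 0 + 0 + 1 + 1 + 1 + 1 + 1 + 1 + 1 + 0 = 8

8


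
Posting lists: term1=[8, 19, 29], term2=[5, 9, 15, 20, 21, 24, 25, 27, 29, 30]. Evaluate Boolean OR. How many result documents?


Boolean OR: find union of posting lists
term1 docs: [8, 19, 29]
term2 docs: [5, 9, 15, 20, 21, 24, 25, 27, 29, 30]
Union: [5, 8, 9, 15, 19, 20, 21, 24, 25, 27, 29, 30]
|union| = 12

12


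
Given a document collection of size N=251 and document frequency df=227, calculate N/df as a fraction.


IDF ratio = N / df
= 251 / 227
= 251/227

251/227


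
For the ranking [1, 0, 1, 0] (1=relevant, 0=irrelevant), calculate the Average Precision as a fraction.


Computing P@k for each relevant position:
Position 1: relevant, P@1 = 1/1 = 1
Position 2: not relevant
Position 3: relevant, P@3 = 2/3 = 2/3
Position 4: not relevant
Sum of P@k = 1 + 2/3 = 5/3
AP = 5/3 / 2 = 5/6

5/6


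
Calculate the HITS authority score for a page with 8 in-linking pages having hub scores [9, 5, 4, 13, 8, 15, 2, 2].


Authority = sum of hub scores of in-linkers
In-link 1: hub score = 9
In-link 2: hub score = 5
In-link 3: hub score = 4
In-link 4: hub score = 13
In-link 5: hub score = 8
In-link 6: hub score = 15
In-link 7: hub score = 2
In-link 8: hub score = 2
Authority = 9 + 5 + 4 + 13 + 8 + 15 + 2 + 2 = 58

58


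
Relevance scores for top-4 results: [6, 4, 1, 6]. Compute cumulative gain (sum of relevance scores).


Cumulative Gain = sum of relevance scores
Position 1: rel=6, running sum=6
Position 2: rel=4, running sum=10
Position 3: rel=1, running sum=11
Position 4: rel=6, running sum=17
CG = 17

17


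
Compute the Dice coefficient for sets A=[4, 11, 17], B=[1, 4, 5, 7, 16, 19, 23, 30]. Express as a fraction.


A intersect B = [4]
|A intersect B| = 1
|A| = 3, |B| = 8
Dice = 2*1 / (3+8)
= 2 / 11 = 2/11

2/11


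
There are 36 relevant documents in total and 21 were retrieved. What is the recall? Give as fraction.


Recall = retrieved_relevant / total_relevant
= 21 / 36
= 21 / (21 + 15)
= 7/12

7/12
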